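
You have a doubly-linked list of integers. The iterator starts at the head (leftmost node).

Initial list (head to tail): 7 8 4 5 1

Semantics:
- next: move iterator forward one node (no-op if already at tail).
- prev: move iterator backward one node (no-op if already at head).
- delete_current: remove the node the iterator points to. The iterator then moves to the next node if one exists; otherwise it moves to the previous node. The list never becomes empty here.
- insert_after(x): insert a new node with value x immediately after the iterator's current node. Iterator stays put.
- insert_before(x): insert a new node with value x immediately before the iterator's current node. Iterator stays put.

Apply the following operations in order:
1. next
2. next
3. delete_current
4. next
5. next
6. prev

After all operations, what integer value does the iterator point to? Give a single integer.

Answer: 5

Derivation:
After 1 (next): list=[7, 8, 4, 5, 1] cursor@8
After 2 (next): list=[7, 8, 4, 5, 1] cursor@4
After 3 (delete_current): list=[7, 8, 5, 1] cursor@5
After 4 (next): list=[7, 8, 5, 1] cursor@1
After 5 (next): list=[7, 8, 5, 1] cursor@1
After 6 (prev): list=[7, 8, 5, 1] cursor@5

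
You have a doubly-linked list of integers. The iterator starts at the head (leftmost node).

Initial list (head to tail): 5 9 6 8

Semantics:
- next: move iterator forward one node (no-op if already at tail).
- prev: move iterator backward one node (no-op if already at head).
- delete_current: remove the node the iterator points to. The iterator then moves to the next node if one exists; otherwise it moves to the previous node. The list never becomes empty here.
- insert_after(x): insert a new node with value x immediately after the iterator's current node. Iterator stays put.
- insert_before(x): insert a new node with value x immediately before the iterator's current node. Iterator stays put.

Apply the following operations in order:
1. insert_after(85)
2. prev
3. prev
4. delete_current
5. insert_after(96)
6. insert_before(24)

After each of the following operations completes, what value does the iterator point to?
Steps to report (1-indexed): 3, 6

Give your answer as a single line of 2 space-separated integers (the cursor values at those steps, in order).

After 1 (insert_after(85)): list=[5, 85, 9, 6, 8] cursor@5
After 2 (prev): list=[5, 85, 9, 6, 8] cursor@5
After 3 (prev): list=[5, 85, 9, 6, 8] cursor@5
After 4 (delete_current): list=[85, 9, 6, 8] cursor@85
After 5 (insert_after(96)): list=[85, 96, 9, 6, 8] cursor@85
After 6 (insert_before(24)): list=[24, 85, 96, 9, 6, 8] cursor@85

Answer: 5 85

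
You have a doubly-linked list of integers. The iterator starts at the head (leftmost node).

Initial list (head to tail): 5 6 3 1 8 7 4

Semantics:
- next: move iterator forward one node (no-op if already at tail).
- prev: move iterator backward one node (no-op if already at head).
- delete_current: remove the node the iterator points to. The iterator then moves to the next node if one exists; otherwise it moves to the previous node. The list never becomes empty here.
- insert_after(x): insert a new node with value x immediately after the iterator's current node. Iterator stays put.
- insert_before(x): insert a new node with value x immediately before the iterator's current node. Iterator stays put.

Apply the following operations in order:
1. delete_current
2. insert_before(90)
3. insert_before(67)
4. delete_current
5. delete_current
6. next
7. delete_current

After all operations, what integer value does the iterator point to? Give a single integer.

Answer: 7

Derivation:
After 1 (delete_current): list=[6, 3, 1, 8, 7, 4] cursor@6
After 2 (insert_before(90)): list=[90, 6, 3, 1, 8, 7, 4] cursor@6
After 3 (insert_before(67)): list=[90, 67, 6, 3, 1, 8, 7, 4] cursor@6
After 4 (delete_current): list=[90, 67, 3, 1, 8, 7, 4] cursor@3
After 5 (delete_current): list=[90, 67, 1, 8, 7, 4] cursor@1
After 6 (next): list=[90, 67, 1, 8, 7, 4] cursor@8
After 7 (delete_current): list=[90, 67, 1, 7, 4] cursor@7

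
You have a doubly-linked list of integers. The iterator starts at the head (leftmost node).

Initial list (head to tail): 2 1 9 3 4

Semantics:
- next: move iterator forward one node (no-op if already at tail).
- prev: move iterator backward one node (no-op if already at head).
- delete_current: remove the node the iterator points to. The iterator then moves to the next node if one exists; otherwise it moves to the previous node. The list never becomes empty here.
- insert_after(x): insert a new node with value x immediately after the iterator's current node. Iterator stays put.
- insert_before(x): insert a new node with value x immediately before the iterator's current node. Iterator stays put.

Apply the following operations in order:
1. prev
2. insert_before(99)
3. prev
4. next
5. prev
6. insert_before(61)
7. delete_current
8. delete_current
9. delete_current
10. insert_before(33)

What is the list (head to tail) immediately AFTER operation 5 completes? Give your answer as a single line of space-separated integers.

After 1 (prev): list=[2, 1, 9, 3, 4] cursor@2
After 2 (insert_before(99)): list=[99, 2, 1, 9, 3, 4] cursor@2
After 3 (prev): list=[99, 2, 1, 9, 3, 4] cursor@99
After 4 (next): list=[99, 2, 1, 9, 3, 4] cursor@2
After 5 (prev): list=[99, 2, 1, 9, 3, 4] cursor@99

Answer: 99 2 1 9 3 4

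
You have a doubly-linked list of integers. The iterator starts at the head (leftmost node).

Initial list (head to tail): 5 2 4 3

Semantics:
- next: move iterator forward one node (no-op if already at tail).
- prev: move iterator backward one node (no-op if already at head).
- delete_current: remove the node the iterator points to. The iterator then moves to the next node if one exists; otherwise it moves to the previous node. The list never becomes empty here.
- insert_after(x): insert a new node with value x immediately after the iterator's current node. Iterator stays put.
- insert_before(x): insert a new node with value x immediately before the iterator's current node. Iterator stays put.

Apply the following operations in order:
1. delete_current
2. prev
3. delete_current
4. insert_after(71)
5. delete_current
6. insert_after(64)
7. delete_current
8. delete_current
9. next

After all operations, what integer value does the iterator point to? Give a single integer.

After 1 (delete_current): list=[2, 4, 3] cursor@2
After 2 (prev): list=[2, 4, 3] cursor@2
After 3 (delete_current): list=[4, 3] cursor@4
After 4 (insert_after(71)): list=[4, 71, 3] cursor@4
After 5 (delete_current): list=[71, 3] cursor@71
After 6 (insert_after(64)): list=[71, 64, 3] cursor@71
After 7 (delete_current): list=[64, 3] cursor@64
After 8 (delete_current): list=[3] cursor@3
After 9 (next): list=[3] cursor@3

Answer: 3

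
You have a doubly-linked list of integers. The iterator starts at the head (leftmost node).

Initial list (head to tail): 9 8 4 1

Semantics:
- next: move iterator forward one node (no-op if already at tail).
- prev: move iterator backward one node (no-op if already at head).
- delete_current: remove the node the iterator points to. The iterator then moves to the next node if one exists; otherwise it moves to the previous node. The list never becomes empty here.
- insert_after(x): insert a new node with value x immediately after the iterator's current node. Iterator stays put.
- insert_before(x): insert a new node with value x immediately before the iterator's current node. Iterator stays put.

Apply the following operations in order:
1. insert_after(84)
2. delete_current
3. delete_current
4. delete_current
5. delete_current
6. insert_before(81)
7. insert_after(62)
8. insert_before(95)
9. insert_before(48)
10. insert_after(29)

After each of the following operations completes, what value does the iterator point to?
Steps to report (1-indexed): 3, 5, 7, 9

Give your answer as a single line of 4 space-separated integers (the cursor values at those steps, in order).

After 1 (insert_after(84)): list=[9, 84, 8, 4, 1] cursor@9
After 2 (delete_current): list=[84, 8, 4, 1] cursor@84
After 3 (delete_current): list=[8, 4, 1] cursor@8
After 4 (delete_current): list=[4, 1] cursor@4
After 5 (delete_current): list=[1] cursor@1
After 6 (insert_before(81)): list=[81, 1] cursor@1
After 7 (insert_after(62)): list=[81, 1, 62] cursor@1
After 8 (insert_before(95)): list=[81, 95, 1, 62] cursor@1
After 9 (insert_before(48)): list=[81, 95, 48, 1, 62] cursor@1
After 10 (insert_after(29)): list=[81, 95, 48, 1, 29, 62] cursor@1

Answer: 8 1 1 1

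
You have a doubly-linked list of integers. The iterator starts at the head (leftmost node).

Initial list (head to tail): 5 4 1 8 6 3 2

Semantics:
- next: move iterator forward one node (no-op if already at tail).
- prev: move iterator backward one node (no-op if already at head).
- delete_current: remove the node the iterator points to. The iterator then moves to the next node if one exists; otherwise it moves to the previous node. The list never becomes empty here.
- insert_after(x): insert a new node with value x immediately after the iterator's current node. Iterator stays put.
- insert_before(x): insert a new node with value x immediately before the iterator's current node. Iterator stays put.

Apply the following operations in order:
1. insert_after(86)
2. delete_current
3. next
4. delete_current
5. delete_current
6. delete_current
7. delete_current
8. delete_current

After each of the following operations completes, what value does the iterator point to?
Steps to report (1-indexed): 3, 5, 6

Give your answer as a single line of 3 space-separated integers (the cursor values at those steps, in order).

Answer: 4 8 6

Derivation:
After 1 (insert_after(86)): list=[5, 86, 4, 1, 8, 6, 3, 2] cursor@5
After 2 (delete_current): list=[86, 4, 1, 8, 6, 3, 2] cursor@86
After 3 (next): list=[86, 4, 1, 8, 6, 3, 2] cursor@4
After 4 (delete_current): list=[86, 1, 8, 6, 3, 2] cursor@1
After 5 (delete_current): list=[86, 8, 6, 3, 2] cursor@8
After 6 (delete_current): list=[86, 6, 3, 2] cursor@6
After 7 (delete_current): list=[86, 3, 2] cursor@3
After 8 (delete_current): list=[86, 2] cursor@2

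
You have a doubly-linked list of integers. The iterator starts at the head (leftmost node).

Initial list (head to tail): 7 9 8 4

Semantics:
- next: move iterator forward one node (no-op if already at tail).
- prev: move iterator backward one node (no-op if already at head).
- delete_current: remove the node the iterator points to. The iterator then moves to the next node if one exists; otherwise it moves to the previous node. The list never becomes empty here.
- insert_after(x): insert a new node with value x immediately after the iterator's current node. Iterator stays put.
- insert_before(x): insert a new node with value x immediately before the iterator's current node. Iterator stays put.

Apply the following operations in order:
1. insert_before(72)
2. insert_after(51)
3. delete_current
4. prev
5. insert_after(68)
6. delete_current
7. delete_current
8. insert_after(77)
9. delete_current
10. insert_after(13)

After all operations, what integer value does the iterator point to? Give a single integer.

Answer: 77

Derivation:
After 1 (insert_before(72)): list=[72, 7, 9, 8, 4] cursor@7
After 2 (insert_after(51)): list=[72, 7, 51, 9, 8, 4] cursor@7
After 3 (delete_current): list=[72, 51, 9, 8, 4] cursor@51
After 4 (prev): list=[72, 51, 9, 8, 4] cursor@72
After 5 (insert_after(68)): list=[72, 68, 51, 9, 8, 4] cursor@72
After 6 (delete_current): list=[68, 51, 9, 8, 4] cursor@68
After 7 (delete_current): list=[51, 9, 8, 4] cursor@51
After 8 (insert_after(77)): list=[51, 77, 9, 8, 4] cursor@51
After 9 (delete_current): list=[77, 9, 8, 4] cursor@77
After 10 (insert_after(13)): list=[77, 13, 9, 8, 4] cursor@77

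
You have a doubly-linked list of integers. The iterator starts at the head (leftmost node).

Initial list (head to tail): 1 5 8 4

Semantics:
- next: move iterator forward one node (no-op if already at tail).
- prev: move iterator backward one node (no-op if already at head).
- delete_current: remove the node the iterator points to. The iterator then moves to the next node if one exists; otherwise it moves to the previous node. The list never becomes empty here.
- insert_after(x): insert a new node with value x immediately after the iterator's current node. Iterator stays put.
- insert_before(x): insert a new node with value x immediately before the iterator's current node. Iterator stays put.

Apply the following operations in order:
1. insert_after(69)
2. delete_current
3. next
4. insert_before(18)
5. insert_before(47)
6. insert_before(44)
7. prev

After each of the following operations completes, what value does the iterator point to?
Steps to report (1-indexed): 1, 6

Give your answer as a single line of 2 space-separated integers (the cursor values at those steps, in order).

Answer: 1 5

Derivation:
After 1 (insert_after(69)): list=[1, 69, 5, 8, 4] cursor@1
After 2 (delete_current): list=[69, 5, 8, 4] cursor@69
After 3 (next): list=[69, 5, 8, 4] cursor@5
After 4 (insert_before(18)): list=[69, 18, 5, 8, 4] cursor@5
After 5 (insert_before(47)): list=[69, 18, 47, 5, 8, 4] cursor@5
After 6 (insert_before(44)): list=[69, 18, 47, 44, 5, 8, 4] cursor@5
After 7 (prev): list=[69, 18, 47, 44, 5, 8, 4] cursor@44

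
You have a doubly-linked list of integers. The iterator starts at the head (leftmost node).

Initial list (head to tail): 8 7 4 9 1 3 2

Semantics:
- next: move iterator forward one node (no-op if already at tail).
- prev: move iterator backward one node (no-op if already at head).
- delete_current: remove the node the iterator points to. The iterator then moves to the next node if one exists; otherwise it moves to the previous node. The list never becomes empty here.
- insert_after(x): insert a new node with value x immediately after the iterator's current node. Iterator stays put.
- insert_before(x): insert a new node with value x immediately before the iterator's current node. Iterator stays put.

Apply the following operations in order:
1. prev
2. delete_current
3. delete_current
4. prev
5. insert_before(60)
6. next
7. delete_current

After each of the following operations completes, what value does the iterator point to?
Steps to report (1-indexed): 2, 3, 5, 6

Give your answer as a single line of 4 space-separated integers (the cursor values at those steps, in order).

After 1 (prev): list=[8, 7, 4, 9, 1, 3, 2] cursor@8
After 2 (delete_current): list=[7, 4, 9, 1, 3, 2] cursor@7
After 3 (delete_current): list=[4, 9, 1, 3, 2] cursor@4
After 4 (prev): list=[4, 9, 1, 3, 2] cursor@4
After 5 (insert_before(60)): list=[60, 4, 9, 1, 3, 2] cursor@4
After 6 (next): list=[60, 4, 9, 1, 3, 2] cursor@9
After 7 (delete_current): list=[60, 4, 1, 3, 2] cursor@1

Answer: 7 4 4 9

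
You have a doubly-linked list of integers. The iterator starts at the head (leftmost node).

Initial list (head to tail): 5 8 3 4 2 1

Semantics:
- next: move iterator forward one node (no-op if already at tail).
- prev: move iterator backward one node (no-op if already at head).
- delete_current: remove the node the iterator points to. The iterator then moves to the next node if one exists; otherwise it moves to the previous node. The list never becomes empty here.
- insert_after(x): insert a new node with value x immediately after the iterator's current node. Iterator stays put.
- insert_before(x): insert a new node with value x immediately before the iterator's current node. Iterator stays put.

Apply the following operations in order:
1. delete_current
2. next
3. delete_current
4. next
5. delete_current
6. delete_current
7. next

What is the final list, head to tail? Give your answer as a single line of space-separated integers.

Answer: 8 4

Derivation:
After 1 (delete_current): list=[8, 3, 4, 2, 1] cursor@8
After 2 (next): list=[8, 3, 4, 2, 1] cursor@3
After 3 (delete_current): list=[8, 4, 2, 1] cursor@4
After 4 (next): list=[8, 4, 2, 1] cursor@2
After 5 (delete_current): list=[8, 4, 1] cursor@1
After 6 (delete_current): list=[8, 4] cursor@4
After 7 (next): list=[8, 4] cursor@4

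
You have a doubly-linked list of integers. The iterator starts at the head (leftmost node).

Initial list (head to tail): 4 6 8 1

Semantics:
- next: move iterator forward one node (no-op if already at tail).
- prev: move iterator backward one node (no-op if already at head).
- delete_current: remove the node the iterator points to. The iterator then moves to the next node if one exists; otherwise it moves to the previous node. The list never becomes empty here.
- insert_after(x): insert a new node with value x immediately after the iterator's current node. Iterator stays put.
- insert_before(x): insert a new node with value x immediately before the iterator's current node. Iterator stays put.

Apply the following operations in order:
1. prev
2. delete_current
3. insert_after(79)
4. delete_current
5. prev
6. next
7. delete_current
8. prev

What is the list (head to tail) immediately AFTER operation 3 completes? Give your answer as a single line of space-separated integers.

After 1 (prev): list=[4, 6, 8, 1] cursor@4
After 2 (delete_current): list=[6, 8, 1] cursor@6
After 3 (insert_after(79)): list=[6, 79, 8, 1] cursor@6

Answer: 6 79 8 1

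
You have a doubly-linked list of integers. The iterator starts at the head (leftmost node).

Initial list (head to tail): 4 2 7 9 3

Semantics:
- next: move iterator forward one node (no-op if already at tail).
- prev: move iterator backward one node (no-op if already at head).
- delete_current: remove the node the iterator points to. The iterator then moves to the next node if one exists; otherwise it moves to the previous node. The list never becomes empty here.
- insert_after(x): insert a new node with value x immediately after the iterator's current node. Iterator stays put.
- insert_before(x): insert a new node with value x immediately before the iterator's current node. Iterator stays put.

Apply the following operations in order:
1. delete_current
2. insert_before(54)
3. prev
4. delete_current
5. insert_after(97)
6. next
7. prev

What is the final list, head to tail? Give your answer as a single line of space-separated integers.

After 1 (delete_current): list=[2, 7, 9, 3] cursor@2
After 2 (insert_before(54)): list=[54, 2, 7, 9, 3] cursor@2
After 3 (prev): list=[54, 2, 7, 9, 3] cursor@54
After 4 (delete_current): list=[2, 7, 9, 3] cursor@2
After 5 (insert_after(97)): list=[2, 97, 7, 9, 3] cursor@2
After 6 (next): list=[2, 97, 7, 9, 3] cursor@97
After 7 (prev): list=[2, 97, 7, 9, 3] cursor@2

Answer: 2 97 7 9 3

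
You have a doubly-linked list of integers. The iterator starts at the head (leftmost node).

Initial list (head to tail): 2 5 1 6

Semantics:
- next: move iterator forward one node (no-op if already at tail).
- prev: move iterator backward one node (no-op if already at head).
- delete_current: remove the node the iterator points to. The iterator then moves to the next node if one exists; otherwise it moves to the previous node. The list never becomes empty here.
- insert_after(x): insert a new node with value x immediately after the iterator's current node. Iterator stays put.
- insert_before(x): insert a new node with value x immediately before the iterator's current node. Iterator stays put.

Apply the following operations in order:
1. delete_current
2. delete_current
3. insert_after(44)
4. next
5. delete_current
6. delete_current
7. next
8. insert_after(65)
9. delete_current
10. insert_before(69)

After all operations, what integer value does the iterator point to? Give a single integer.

After 1 (delete_current): list=[5, 1, 6] cursor@5
After 2 (delete_current): list=[1, 6] cursor@1
After 3 (insert_after(44)): list=[1, 44, 6] cursor@1
After 4 (next): list=[1, 44, 6] cursor@44
After 5 (delete_current): list=[1, 6] cursor@6
After 6 (delete_current): list=[1] cursor@1
After 7 (next): list=[1] cursor@1
After 8 (insert_after(65)): list=[1, 65] cursor@1
After 9 (delete_current): list=[65] cursor@65
After 10 (insert_before(69)): list=[69, 65] cursor@65

Answer: 65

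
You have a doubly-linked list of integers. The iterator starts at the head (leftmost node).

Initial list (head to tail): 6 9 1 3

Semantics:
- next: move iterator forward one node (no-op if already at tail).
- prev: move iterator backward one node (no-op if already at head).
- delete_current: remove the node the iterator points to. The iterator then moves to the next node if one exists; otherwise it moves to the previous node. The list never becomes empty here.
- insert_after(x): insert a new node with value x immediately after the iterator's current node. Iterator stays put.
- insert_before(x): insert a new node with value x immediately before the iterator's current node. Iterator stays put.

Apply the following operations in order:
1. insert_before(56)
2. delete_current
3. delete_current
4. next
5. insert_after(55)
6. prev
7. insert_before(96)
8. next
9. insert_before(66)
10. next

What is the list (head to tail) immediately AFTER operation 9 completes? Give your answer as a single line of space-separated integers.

After 1 (insert_before(56)): list=[56, 6, 9, 1, 3] cursor@6
After 2 (delete_current): list=[56, 9, 1, 3] cursor@9
After 3 (delete_current): list=[56, 1, 3] cursor@1
After 4 (next): list=[56, 1, 3] cursor@3
After 5 (insert_after(55)): list=[56, 1, 3, 55] cursor@3
After 6 (prev): list=[56, 1, 3, 55] cursor@1
After 7 (insert_before(96)): list=[56, 96, 1, 3, 55] cursor@1
After 8 (next): list=[56, 96, 1, 3, 55] cursor@3
After 9 (insert_before(66)): list=[56, 96, 1, 66, 3, 55] cursor@3

Answer: 56 96 1 66 3 55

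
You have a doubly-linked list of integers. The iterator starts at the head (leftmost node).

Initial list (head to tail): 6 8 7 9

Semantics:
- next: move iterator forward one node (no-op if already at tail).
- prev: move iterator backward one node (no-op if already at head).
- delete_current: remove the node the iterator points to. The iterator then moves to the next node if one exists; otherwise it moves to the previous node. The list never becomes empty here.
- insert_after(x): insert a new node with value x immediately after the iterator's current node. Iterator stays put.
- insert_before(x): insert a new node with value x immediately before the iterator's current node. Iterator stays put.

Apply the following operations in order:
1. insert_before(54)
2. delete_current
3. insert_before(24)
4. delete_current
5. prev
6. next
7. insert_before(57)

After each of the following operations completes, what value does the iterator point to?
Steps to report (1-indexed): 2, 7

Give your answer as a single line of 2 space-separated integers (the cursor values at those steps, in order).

After 1 (insert_before(54)): list=[54, 6, 8, 7, 9] cursor@6
After 2 (delete_current): list=[54, 8, 7, 9] cursor@8
After 3 (insert_before(24)): list=[54, 24, 8, 7, 9] cursor@8
After 4 (delete_current): list=[54, 24, 7, 9] cursor@7
After 5 (prev): list=[54, 24, 7, 9] cursor@24
After 6 (next): list=[54, 24, 7, 9] cursor@7
After 7 (insert_before(57)): list=[54, 24, 57, 7, 9] cursor@7

Answer: 8 7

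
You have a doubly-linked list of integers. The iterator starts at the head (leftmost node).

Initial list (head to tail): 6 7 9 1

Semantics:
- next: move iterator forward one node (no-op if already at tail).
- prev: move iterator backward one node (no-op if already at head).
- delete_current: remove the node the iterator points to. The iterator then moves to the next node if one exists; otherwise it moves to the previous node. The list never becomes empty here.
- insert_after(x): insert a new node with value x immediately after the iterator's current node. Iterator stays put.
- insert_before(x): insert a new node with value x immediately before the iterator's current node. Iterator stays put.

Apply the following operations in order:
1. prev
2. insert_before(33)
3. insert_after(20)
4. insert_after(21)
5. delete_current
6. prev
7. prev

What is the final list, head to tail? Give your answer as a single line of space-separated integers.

After 1 (prev): list=[6, 7, 9, 1] cursor@6
After 2 (insert_before(33)): list=[33, 6, 7, 9, 1] cursor@6
After 3 (insert_after(20)): list=[33, 6, 20, 7, 9, 1] cursor@6
After 4 (insert_after(21)): list=[33, 6, 21, 20, 7, 9, 1] cursor@6
After 5 (delete_current): list=[33, 21, 20, 7, 9, 1] cursor@21
After 6 (prev): list=[33, 21, 20, 7, 9, 1] cursor@33
After 7 (prev): list=[33, 21, 20, 7, 9, 1] cursor@33

Answer: 33 21 20 7 9 1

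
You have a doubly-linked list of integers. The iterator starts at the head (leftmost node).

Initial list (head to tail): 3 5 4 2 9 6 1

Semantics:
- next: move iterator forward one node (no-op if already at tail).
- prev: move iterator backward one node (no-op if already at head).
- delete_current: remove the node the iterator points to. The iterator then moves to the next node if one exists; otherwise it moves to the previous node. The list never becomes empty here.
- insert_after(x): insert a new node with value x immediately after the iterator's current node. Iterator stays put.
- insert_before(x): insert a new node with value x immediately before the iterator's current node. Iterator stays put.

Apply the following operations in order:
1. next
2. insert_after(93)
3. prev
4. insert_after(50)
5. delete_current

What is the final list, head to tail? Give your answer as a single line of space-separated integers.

After 1 (next): list=[3, 5, 4, 2, 9, 6, 1] cursor@5
After 2 (insert_after(93)): list=[3, 5, 93, 4, 2, 9, 6, 1] cursor@5
After 3 (prev): list=[3, 5, 93, 4, 2, 9, 6, 1] cursor@3
After 4 (insert_after(50)): list=[3, 50, 5, 93, 4, 2, 9, 6, 1] cursor@3
After 5 (delete_current): list=[50, 5, 93, 4, 2, 9, 6, 1] cursor@50

Answer: 50 5 93 4 2 9 6 1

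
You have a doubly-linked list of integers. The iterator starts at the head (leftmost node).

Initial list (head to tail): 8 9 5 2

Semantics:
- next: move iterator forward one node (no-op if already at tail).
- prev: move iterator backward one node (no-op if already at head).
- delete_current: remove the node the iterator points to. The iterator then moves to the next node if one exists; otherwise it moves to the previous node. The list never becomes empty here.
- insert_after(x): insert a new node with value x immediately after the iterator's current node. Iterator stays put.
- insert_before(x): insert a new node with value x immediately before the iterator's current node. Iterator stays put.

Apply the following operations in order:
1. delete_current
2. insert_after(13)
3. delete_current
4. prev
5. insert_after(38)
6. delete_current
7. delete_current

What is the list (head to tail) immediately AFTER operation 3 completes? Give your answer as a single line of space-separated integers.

After 1 (delete_current): list=[9, 5, 2] cursor@9
After 2 (insert_after(13)): list=[9, 13, 5, 2] cursor@9
After 3 (delete_current): list=[13, 5, 2] cursor@13

Answer: 13 5 2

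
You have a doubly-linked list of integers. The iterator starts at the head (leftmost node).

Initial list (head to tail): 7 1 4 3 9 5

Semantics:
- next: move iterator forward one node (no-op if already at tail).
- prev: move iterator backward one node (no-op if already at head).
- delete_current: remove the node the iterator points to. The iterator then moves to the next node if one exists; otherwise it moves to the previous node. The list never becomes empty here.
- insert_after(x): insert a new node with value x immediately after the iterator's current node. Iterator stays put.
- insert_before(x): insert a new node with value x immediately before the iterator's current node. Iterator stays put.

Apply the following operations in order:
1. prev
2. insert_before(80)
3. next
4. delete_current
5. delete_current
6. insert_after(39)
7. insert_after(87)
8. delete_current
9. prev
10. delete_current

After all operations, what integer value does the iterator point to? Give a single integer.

Answer: 87

Derivation:
After 1 (prev): list=[7, 1, 4, 3, 9, 5] cursor@7
After 2 (insert_before(80)): list=[80, 7, 1, 4, 3, 9, 5] cursor@7
After 3 (next): list=[80, 7, 1, 4, 3, 9, 5] cursor@1
After 4 (delete_current): list=[80, 7, 4, 3, 9, 5] cursor@4
After 5 (delete_current): list=[80, 7, 3, 9, 5] cursor@3
After 6 (insert_after(39)): list=[80, 7, 3, 39, 9, 5] cursor@3
After 7 (insert_after(87)): list=[80, 7, 3, 87, 39, 9, 5] cursor@3
After 8 (delete_current): list=[80, 7, 87, 39, 9, 5] cursor@87
After 9 (prev): list=[80, 7, 87, 39, 9, 5] cursor@7
After 10 (delete_current): list=[80, 87, 39, 9, 5] cursor@87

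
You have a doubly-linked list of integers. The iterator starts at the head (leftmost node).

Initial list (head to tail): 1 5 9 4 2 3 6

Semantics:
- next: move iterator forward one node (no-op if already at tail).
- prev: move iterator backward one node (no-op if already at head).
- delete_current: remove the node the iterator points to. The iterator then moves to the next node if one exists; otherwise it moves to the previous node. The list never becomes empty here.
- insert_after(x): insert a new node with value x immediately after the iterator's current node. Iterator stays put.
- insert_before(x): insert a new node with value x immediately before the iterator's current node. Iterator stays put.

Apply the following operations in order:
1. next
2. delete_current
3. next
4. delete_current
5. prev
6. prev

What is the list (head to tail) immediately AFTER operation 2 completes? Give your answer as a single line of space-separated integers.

After 1 (next): list=[1, 5, 9, 4, 2, 3, 6] cursor@5
After 2 (delete_current): list=[1, 9, 4, 2, 3, 6] cursor@9

Answer: 1 9 4 2 3 6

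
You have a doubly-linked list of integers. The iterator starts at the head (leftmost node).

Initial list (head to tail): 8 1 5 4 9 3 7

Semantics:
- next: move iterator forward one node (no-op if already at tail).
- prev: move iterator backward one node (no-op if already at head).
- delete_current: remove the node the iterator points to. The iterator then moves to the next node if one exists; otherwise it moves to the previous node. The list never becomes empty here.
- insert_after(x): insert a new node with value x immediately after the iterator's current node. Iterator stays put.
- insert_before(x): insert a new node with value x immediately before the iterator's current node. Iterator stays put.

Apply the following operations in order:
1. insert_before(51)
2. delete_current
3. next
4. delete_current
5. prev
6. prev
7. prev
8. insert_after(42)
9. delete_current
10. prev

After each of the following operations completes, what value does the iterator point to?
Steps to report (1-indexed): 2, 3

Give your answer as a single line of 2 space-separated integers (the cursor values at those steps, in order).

After 1 (insert_before(51)): list=[51, 8, 1, 5, 4, 9, 3, 7] cursor@8
After 2 (delete_current): list=[51, 1, 5, 4, 9, 3, 7] cursor@1
After 3 (next): list=[51, 1, 5, 4, 9, 3, 7] cursor@5
After 4 (delete_current): list=[51, 1, 4, 9, 3, 7] cursor@4
After 5 (prev): list=[51, 1, 4, 9, 3, 7] cursor@1
After 6 (prev): list=[51, 1, 4, 9, 3, 7] cursor@51
After 7 (prev): list=[51, 1, 4, 9, 3, 7] cursor@51
After 8 (insert_after(42)): list=[51, 42, 1, 4, 9, 3, 7] cursor@51
After 9 (delete_current): list=[42, 1, 4, 9, 3, 7] cursor@42
After 10 (prev): list=[42, 1, 4, 9, 3, 7] cursor@42

Answer: 1 5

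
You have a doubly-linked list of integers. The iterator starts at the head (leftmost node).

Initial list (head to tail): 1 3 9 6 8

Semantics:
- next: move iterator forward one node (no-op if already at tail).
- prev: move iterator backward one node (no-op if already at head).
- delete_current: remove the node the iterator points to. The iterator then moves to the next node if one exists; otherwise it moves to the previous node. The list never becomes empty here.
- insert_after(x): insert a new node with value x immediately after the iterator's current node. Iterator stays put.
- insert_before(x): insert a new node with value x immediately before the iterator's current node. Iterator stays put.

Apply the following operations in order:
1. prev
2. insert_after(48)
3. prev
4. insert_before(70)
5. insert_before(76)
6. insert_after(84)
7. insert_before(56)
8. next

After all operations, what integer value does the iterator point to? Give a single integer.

After 1 (prev): list=[1, 3, 9, 6, 8] cursor@1
After 2 (insert_after(48)): list=[1, 48, 3, 9, 6, 8] cursor@1
After 3 (prev): list=[1, 48, 3, 9, 6, 8] cursor@1
After 4 (insert_before(70)): list=[70, 1, 48, 3, 9, 6, 8] cursor@1
After 5 (insert_before(76)): list=[70, 76, 1, 48, 3, 9, 6, 8] cursor@1
After 6 (insert_after(84)): list=[70, 76, 1, 84, 48, 3, 9, 6, 8] cursor@1
After 7 (insert_before(56)): list=[70, 76, 56, 1, 84, 48, 3, 9, 6, 8] cursor@1
After 8 (next): list=[70, 76, 56, 1, 84, 48, 3, 9, 6, 8] cursor@84

Answer: 84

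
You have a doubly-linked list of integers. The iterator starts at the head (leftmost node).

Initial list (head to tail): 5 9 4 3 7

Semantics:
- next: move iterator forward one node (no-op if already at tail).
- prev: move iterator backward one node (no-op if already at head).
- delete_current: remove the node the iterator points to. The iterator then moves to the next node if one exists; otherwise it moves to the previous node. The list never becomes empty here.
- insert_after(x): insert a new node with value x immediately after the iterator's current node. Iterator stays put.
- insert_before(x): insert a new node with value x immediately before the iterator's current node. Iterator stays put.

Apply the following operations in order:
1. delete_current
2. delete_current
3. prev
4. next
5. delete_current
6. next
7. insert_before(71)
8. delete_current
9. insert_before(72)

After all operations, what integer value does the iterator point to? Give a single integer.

Answer: 71

Derivation:
After 1 (delete_current): list=[9, 4, 3, 7] cursor@9
After 2 (delete_current): list=[4, 3, 7] cursor@4
After 3 (prev): list=[4, 3, 7] cursor@4
After 4 (next): list=[4, 3, 7] cursor@3
After 5 (delete_current): list=[4, 7] cursor@7
After 6 (next): list=[4, 7] cursor@7
After 7 (insert_before(71)): list=[4, 71, 7] cursor@7
After 8 (delete_current): list=[4, 71] cursor@71
After 9 (insert_before(72)): list=[4, 72, 71] cursor@71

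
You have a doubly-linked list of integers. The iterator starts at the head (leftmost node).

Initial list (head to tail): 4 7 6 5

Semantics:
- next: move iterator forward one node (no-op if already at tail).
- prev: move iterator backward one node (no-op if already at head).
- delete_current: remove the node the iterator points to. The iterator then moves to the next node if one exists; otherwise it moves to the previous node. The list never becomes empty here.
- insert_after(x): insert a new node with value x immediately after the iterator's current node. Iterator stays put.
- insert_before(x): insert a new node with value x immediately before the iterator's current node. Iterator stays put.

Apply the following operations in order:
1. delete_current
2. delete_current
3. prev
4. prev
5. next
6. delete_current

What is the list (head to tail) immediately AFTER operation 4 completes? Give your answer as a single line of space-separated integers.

Answer: 6 5

Derivation:
After 1 (delete_current): list=[7, 6, 5] cursor@7
After 2 (delete_current): list=[6, 5] cursor@6
After 3 (prev): list=[6, 5] cursor@6
After 4 (prev): list=[6, 5] cursor@6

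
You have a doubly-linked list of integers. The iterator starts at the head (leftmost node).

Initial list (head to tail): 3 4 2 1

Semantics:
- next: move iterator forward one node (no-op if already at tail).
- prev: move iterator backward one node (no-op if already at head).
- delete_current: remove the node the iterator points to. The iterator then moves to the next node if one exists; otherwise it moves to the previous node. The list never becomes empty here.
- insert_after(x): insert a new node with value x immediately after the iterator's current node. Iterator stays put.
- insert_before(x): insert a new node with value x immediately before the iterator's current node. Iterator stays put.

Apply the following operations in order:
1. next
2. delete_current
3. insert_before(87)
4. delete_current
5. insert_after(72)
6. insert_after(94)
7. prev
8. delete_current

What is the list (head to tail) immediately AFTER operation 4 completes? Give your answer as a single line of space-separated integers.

After 1 (next): list=[3, 4, 2, 1] cursor@4
After 2 (delete_current): list=[3, 2, 1] cursor@2
After 3 (insert_before(87)): list=[3, 87, 2, 1] cursor@2
After 4 (delete_current): list=[3, 87, 1] cursor@1

Answer: 3 87 1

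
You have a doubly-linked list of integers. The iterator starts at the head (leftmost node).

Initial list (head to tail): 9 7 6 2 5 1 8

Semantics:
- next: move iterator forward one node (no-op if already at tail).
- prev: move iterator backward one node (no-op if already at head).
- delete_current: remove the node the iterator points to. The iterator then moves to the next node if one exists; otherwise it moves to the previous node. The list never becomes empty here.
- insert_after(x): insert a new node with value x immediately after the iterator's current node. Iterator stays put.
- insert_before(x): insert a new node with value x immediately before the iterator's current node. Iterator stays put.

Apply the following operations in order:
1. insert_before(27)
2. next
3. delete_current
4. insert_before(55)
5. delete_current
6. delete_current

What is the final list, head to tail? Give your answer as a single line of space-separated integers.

Answer: 27 9 55 5 1 8

Derivation:
After 1 (insert_before(27)): list=[27, 9, 7, 6, 2, 5, 1, 8] cursor@9
After 2 (next): list=[27, 9, 7, 6, 2, 5, 1, 8] cursor@7
After 3 (delete_current): list=[27, 9, 6, 2, 5, 1, 8] cursor@6
After 4 (insert_before(55)): list=[27, 9, 55, 6, 2, 5, 1, 8] cursor@6
After 5 (delete_current): list=[27, 9, 55, 2, 5, 1, 8] cursor@2
After 6 (delete_current): list=[27, 9, 55, 5, 1, 8] cursor@5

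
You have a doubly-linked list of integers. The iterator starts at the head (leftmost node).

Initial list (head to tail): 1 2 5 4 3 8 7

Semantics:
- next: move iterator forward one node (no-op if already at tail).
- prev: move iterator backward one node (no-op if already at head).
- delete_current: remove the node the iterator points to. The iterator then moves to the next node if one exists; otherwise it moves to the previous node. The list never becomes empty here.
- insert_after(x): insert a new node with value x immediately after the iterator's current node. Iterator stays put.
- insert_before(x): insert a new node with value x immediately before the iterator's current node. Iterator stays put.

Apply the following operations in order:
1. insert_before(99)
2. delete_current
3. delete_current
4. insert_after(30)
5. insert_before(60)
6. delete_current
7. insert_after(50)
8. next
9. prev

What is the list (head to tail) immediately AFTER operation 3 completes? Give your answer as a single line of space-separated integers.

Answer: 99 5 4 3 8 7

Derivation:
After 1 (insert_before(99)): list=[99, 1, 2, 5, 4, 3, 8, 7] cursor@1
After 2 (delete_current): list=[99, 2, 5, 4, 3, 8, 7] cursor@2
After 3 (delete_current): list=[99, 5, 4, 3, 8, 7] cursor@5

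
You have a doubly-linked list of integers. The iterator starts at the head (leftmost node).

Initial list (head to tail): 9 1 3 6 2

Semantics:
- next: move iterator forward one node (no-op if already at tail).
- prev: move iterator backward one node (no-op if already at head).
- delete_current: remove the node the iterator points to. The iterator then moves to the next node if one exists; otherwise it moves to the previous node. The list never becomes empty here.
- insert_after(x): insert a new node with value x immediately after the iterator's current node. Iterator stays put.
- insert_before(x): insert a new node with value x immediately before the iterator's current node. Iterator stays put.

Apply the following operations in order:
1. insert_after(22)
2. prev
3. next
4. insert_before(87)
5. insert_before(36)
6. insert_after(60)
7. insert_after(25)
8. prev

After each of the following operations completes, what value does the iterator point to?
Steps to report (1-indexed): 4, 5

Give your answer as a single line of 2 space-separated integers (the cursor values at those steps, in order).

After 1 (insert_after(22)): list=[9, 22, 1, 3, 6, 2] cursor@9
After 2 (prev): list=[9, 22, 1, 3, 6, 2] cursor@9
After 3 (next): list=[9, 22, 1, 3, 6, 2] cursor@22
After 4 (insert_before(87)): list=[9, 87, 22, 1, 3, 6, 2] cursor@22
After 5 (insert_before(36)): list=[9, 87, 36, 22, 1, 3, 6, 2] cursor@22
After 6 (insert_after(60)): list=[9, 87, 36, 22, 60, 1, 3, 6, 2] cursor@22
After 7 (insert_after(25)): list=[9, 87, 36, 22, 25, 60, 1, 3, 6, 2] cursor@22
After 8 (prev): list=[9, 87, 36, 22, 25, 60, 1, 3, 6, 2] cursor@36

Answer: 22 22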